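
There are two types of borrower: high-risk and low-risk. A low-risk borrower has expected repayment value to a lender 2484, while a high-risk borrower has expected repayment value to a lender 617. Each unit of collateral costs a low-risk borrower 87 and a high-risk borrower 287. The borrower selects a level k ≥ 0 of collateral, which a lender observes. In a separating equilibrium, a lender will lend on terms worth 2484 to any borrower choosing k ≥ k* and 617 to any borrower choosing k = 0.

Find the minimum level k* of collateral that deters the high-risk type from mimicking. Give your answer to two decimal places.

A high-risk borrower choosing k = 0 receives 617.
Imitating at k* instead would pay 2484 at cost 287·k*, netting 2484 − 287·k*.
Indifference: 617 = 2484 − 287·k*, so k* = (2484 − 617) / 287 ≈ 6.51.
At k* the high-risk type's incentive constraint just binds; the low-risk type strictly prefers k* since its per-unit cost is lower.

6.51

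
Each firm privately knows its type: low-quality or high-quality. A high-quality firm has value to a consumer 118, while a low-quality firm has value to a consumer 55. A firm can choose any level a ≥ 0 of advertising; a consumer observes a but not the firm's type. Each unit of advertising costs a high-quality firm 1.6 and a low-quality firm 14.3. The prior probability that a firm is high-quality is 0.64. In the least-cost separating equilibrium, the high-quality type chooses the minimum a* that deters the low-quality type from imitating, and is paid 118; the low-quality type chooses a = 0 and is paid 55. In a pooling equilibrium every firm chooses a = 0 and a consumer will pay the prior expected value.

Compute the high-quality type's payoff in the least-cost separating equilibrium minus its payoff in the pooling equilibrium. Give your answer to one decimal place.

15.6

Least-cost separating signal: a* solves 55 = 118 − 14.3·a*, so a* = (118 − 55)/14.3 ≈ 4.4056.
High-quality type's separating payoff: 118 − 1.6 × a* = 118 − 1.6 × (118 − 55)/14.3 = 118 − 100.8/14.3 ≈ 110.951.
Pooling payoff: 0.64 × 118 + 0.36 × 55 = 95.32.
Difference: 110.951 − 95.32 = 15.631, i.e. 15.6 to one decimal place.
The high-quality type prefers to separate.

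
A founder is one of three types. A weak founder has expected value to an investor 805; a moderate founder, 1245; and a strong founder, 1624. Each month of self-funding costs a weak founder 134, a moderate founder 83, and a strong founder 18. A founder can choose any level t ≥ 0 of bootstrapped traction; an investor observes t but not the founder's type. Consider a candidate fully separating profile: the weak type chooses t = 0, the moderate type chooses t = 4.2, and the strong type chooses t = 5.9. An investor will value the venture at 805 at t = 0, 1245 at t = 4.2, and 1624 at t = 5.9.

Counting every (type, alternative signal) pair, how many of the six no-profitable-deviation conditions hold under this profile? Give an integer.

Weak (own payoff 805): to t=4.2 gives 1245 − 134×4.2 = 682.2 → no gain ✓; to t=5.9 gives 1624 − 134×5.9 = 833.4 → profitable ✗.
Moderate (own payoff 1245 − 83×4.2 = 896.4): to t=0 gives 805 → no gain ✓; to t=5.9 gives 1624 − 83×5.9 = 1134.3 → profitable ✗.
Strong (own payoff 1624 − 18×5.9 = 1517.8): to t=0 gives 805 → no gain ✓; to t=4.2 gives 1245 − 18×4.2 = 1169.4 → no gain ✓.
4 of the 6 constraints hold; not an equilibrium.

4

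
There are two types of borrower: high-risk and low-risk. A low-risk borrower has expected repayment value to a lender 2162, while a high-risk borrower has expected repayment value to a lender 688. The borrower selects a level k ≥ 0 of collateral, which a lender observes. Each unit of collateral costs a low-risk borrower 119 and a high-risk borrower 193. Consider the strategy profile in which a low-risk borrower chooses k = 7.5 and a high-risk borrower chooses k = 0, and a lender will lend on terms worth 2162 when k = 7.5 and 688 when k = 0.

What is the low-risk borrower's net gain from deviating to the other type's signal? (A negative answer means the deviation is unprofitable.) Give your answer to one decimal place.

-581.5

Playing k = 7.5 the low-risk borrower receives 2162 − 119 × 7.5 = 1269.5.
Deviating to k = 0 yields 688 instead.
Gain from deviating: 688 − 1269.5 = -581.5.
The gain is negative, so the low-risk type's incentive-compatibility constraint is satisfied.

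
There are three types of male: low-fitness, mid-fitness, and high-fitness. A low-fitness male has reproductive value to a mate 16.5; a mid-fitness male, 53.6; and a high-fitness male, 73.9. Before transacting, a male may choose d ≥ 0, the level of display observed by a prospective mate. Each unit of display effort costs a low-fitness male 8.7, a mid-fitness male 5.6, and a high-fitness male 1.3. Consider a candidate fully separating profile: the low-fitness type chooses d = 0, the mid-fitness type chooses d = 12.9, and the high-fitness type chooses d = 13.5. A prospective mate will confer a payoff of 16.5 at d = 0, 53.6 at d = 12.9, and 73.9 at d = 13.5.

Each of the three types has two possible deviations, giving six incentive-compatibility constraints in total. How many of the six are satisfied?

4

High-fitness (own payoff 73.9 − 1.3×13.5 = 56.35): to d=0 gives 16.5 → no gain ✓; to d=12.9 gives 53.6 − 1.3×12.9 = 36.83 → no gain ✓.
Mid-fitness (own payoff 53.6 − 5.6×12.9 = -18.64): to d=0 gives 16.5 → profitable ✗; to d=13.5 gives 73.9 − 5.6×13.5 = -1.7 → profitable ✗.
Low-fitness (own payoff 16.5): to d=12.9 gives 53.6 − 8.7×12.9 = -58.63 → no gain ✓; to d=13.5 gives 73.9 − 8.7×13.5 = -43.55 → no gain ✓.
4 of the 6 constraints hold; not an equilibrium.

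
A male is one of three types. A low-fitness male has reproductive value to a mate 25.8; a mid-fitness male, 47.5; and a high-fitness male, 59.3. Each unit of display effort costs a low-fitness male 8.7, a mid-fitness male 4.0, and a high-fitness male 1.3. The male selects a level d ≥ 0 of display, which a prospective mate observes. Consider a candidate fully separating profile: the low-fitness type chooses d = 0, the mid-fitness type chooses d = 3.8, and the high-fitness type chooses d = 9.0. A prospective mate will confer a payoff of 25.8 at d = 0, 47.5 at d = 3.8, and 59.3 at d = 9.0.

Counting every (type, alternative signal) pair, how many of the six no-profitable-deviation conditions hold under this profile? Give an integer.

Low-fitness (own payoff 25.8): to d=3.8 gives 47.5 − 8.7×3.8 = 14.44 → no gain ✓; to d=9.0 gives 59.3 − 8.7×9.0 = -19 → no gain ✓.
Mid-fitness (own payoff 47.5 − 4.0×3.8 = 32.3): to d=0 gives 25.8 → no gain ✓; to d=9.0 gives 59.3 − 4.0×9.0 = 23.3 → no gain ✓.
High-fitness (own payoff 59.3 − 1.3×9.0 = 47.6): to d=0 gives 25.8 → no gain ✓; to d=3.8 gives 47.5 − 1.3×3.8 = 42.56 → no gain ✓.
6 of the 6 constraints hold; this profile is a separating equilibrium.

6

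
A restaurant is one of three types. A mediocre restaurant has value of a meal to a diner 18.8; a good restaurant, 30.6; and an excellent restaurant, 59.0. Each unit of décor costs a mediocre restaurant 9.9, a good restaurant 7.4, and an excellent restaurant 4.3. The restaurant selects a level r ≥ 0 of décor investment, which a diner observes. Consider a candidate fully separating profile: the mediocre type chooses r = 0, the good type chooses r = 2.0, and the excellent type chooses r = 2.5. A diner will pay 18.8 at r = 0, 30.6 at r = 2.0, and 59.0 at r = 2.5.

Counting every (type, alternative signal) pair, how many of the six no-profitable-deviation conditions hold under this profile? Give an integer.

Good (own payoff 30.6 − 7.4×2.0 = 15.8): to r=0 gives 18.8 → profitable ✗; to r=2.5 gives 59.0 − 7.4×2.5 = 40.5 → profitable ✗.
Excellent (own payoff 59.0 − 4.3×2.5 = 48.25): to r=0 gives 18.8 → no gain ✓; to r=2.0 gives 30.6 − 4.3×2.0 = 22 → no gain ✓.
Mediocre (own payoff 18.8): to r=2.0 gives 30.6 − 9.9×2.0 = 10.8 → no gain ✓; to r=2.5 gives 59.0 − 9.9×2.5 = 34.25 → profitable ✗.
3 of the 6 constraints hold; not an equilibrium.

3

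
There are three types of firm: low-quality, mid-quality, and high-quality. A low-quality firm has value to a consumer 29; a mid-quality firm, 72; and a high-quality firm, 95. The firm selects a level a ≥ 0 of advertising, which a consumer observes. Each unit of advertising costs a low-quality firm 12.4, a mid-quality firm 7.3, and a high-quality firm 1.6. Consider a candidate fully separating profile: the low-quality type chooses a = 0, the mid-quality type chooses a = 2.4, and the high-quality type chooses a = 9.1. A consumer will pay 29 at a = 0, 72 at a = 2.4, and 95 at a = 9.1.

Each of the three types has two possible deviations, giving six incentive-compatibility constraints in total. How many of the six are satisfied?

Mid-quality (own payoff 72 − 7.3×2.4 = 54.48): to a=0 gives 29 → no gain ✓; to a=9.1 gives 95 − 7.3×9.1 = 28.57 → no gain ✓.
Low-quality (own payoff 29): to a=2.4 gives 72 − 12.4×2.4 = 42.24 → profitable ✗; to a=9.1 gives 95 − 12.4×9.1 = -17.84 → no gain ✓.
High-quality (own payoff 95 − 1.6×9.1 = 80.44): to a=0 gives 29 → no gain ✓; to a=2.4 gives 72 − 1.6×2.4 = 68.16 → no gain ✓.
5 of the 6 constraints hold; not an equilibrium.

5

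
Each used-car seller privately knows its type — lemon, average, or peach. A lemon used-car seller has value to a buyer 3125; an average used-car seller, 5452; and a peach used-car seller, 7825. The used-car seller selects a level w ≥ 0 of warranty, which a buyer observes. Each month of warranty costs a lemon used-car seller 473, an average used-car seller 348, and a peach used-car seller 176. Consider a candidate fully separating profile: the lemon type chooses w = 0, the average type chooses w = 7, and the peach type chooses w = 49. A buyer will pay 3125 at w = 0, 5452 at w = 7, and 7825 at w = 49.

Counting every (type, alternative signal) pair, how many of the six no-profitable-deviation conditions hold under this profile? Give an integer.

Peach (own payoff 7825 − 176×49 = -799): to w=0 gives 3125 → profitable ✗; to w=7 gives 5452 − 176×7 = 4220 → profitable ✗.
Lemon (own payoff 3125): to w=7 gives 5452 − 473×7 = 2141 → no gain ✓; to w=49 gives 7825 − 473×49 = -15352 → no gain ✓.
Average (own payoff 5452 − 348×7 = 3016): to w=0 gives 3125 → profitable ✗; to w=49 gives 7825 − 348×49 = -9227 → no gain ✓.
3 of the 6 constraints hold; not an equilibrium.

3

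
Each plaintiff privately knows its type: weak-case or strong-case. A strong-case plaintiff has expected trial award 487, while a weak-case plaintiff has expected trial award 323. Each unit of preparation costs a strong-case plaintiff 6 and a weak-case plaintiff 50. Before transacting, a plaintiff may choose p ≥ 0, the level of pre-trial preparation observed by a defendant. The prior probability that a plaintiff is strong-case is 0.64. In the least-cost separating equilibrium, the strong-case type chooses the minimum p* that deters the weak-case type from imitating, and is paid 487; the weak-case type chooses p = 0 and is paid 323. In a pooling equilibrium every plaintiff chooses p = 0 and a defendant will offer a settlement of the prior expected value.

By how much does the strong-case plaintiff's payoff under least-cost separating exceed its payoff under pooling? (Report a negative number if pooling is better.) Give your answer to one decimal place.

39.4

Least-cost separating signal: p* solves 323 = 487 − 50·p*, so p* = (487 − 323)/50 = 3.28.
Strong-case type's separating payoff: 487 − 6 × p* = 487 − 6 × (487 − 323)/50 = 487 − 984/50 = 467.32.
Pooling payoff: 0.64 × 487 + 0.36 × 323 = 427.96.
Difference: 467.32 − 427.96 = 39.36, i.e. 39.4 to one decimal place.
The strong-case type prefers to separate.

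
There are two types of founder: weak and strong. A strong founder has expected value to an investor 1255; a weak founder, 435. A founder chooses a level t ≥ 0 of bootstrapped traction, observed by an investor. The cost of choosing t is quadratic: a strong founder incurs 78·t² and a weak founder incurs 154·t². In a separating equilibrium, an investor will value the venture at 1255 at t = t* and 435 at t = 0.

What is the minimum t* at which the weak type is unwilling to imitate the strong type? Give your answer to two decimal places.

The weak type at t = 0 receives 435; imitating at t* yields 1255 − 154·t*².
Indifference: 435 = 1255 − 154·t*², so t*² = (1255 − 435) / 154 ≈ 5.3247.
t* = √5.3247 ≈ 2.31.

2.31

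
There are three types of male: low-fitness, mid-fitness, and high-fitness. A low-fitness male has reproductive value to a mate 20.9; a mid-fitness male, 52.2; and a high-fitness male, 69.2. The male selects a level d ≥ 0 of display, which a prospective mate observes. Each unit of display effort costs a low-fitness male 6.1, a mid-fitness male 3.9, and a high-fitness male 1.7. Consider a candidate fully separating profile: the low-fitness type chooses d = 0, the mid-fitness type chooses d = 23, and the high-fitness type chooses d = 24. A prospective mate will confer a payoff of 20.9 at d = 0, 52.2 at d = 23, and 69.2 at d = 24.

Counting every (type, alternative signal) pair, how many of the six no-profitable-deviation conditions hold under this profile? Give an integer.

4

Mid-fitness (own payoff 52.2 − 3.9×23 = -37.5): to d=0 gives 20.9 → profitable ✗; to d=24 gives 69.2 − 3.9×24 = -24.4 → profitable ✗.
High-fitness (own payoff 69.2 − 1.7×24 = 28.4): to d=0 gives 20.9 → no gain ✓; to d=23 gives 52.2 − 1.7×23 = 13.1 → no gain ✓.
Low-fitness (own payoff 20.9): to d=23 gives 52.2 − 6.1×23 = -88.1 → no gain ✓; to d=24 gives 69.2 − 6.1×24 = -77.2 → no gain ✓.
4 of the 6 constraints hold; not an equilibrium.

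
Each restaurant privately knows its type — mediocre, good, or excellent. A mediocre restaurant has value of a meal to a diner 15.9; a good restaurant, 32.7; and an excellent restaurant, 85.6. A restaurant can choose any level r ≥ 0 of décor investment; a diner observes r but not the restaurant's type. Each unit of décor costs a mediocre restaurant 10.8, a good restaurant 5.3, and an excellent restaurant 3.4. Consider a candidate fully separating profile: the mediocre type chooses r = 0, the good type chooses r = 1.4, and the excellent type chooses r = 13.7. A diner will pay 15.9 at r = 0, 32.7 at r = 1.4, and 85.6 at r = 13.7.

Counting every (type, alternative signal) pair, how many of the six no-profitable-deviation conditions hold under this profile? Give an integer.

5

Good (own payoff 32.7 − 5.3×1.4 = 25.28): to r=0 gives 15.9 → no gain ✓; to r=13.7 gives 85.6 − 5.3×13.7 = 12.99 → no gain ✓.
Mediocre (own payoff 15.9): to r=1.4 gives 32.7 − 10.8×1.4 = 17.58 → profitable ✗; to r=13.7 gives 85.6 − 10.8×13.7 = -62.36 → no gain ✓.
Excellent (own payoff 85.6 − 3.4×13.7 = 39.02): to r=0 gives 15.9 → no gain ✓; to r=1.4 gives 32.7 − 3.4×1.4 = 27.94 → no gain ✓.
5 of the 6 constraints hold; not an equilibrium.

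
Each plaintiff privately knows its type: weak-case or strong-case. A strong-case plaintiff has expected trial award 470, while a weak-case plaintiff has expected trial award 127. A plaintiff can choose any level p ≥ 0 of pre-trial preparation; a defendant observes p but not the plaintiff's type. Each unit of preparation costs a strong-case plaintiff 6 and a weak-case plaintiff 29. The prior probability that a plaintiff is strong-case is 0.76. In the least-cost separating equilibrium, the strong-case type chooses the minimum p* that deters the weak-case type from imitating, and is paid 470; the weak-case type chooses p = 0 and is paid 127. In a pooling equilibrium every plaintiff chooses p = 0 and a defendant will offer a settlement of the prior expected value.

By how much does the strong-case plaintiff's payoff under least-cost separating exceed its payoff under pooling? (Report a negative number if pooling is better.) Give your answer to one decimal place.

Least-cost separating signal: p* solves 127 = 470 − 29·p*, so p* = (470 − 127)/29 ≈ 11.8276.
Strong-case type's separating payoff: 470 − 6 × p* = 470 − 6 × (470 − 127)/29 = 470 − 2058/29 ≈ 399.034.
Pooling payoff: 0.76 × 470 + 0.24 × 127 = 387.68.
Difference: 399.034 − 387.68 = 11.354, i.e. 11.4 to one decimal place.
The strong-case type prefers to separate.

11.4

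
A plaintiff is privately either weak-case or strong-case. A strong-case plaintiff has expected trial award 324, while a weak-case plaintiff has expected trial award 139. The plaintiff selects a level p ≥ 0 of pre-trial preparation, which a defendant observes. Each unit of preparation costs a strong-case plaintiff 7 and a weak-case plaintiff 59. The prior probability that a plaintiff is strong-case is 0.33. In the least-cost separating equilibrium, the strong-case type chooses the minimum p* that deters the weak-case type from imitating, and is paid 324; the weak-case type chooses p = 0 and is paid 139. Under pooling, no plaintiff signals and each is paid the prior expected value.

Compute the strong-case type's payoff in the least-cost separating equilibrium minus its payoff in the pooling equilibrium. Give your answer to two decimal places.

Least-cost separating signal: p* solves 139 = 324 − 59·p*, so p* = (324 − 139)/59 ≈ 3.1356.
Strong-case type's separating payoff: 324 − 7 × p* = 324 − 7 × (324 − 139)/59 = 324 − 1295/59 ≈ 302.0508.
Pooling payoff: 0.33 × 324 + 0.67 × 139 = 200.05.
Difference: 302.0508 − 200.05 = 102.0008, i.e. 102.00 to two decimal places.
The strong-case type prefers to separate.

102.00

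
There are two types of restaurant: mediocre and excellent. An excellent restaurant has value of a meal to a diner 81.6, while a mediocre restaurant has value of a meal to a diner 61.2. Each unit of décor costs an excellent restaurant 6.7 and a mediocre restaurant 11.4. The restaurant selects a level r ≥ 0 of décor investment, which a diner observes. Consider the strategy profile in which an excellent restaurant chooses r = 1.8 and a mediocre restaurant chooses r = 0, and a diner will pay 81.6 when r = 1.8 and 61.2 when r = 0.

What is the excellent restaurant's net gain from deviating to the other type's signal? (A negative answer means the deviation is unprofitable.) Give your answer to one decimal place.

Playing r = 1.8 the excellent restaurant receives 81.6 − 6.7 × 1.8 = 69.54.
Deviating to r = 0 yields 61.2 instead.
Gain from deviating: 61.2 − 69.54 = -8.34, i.e. -8.3 to one decimal place.
The gain is negative, so the excellent type's incentive-compatibility constraint is satisfied.

-8.3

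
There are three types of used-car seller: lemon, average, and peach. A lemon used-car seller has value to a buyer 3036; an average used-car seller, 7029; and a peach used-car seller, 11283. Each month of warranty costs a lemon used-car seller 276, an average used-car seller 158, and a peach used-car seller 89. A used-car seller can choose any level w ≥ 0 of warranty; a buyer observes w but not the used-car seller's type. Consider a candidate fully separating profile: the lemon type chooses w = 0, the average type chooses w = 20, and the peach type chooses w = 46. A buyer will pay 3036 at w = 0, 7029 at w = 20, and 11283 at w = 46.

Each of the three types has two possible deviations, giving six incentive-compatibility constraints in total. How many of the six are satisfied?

Average (own payoff 7029 − 158×20 = 3869): to w=0 gives 3036 → no gain ✓; to w=46 gives 11283 − 158×46 = 4015 → profitable ✗.
Lemon (own payoff 3036): to w=20 gives 7029 − 276×20 = 1509 → no gain ✓; to w=46 gives 11283 − 276×46 = -1413 → no gain ✓.
Peach (own payoff 11283 − 89×46 = 7189): to w=0 gives 3036 → no gain ✓; to w=20 gives 7029 − 89×20 = 5249 → no gain ✓.
5 of the 6 constraints hold; not an equilibrium.

5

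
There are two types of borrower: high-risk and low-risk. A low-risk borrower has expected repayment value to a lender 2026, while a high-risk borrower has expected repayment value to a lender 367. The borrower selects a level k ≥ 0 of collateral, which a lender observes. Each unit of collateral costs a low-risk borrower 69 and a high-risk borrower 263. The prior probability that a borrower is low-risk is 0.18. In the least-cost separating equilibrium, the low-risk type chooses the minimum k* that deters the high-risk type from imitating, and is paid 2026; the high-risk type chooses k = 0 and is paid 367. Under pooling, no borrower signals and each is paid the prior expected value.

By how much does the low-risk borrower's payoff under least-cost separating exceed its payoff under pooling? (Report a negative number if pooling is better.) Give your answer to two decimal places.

925.13

Least-cost separating signal: k* solves 367 = 2026 − 263·k*, so k* = (2026 − 367)/263 ≈ 6.3080.
Low-risk type's separating payoff: 2026 − 69 × k* = 2026 − 69 × (2026 − 367)/263 = 2026 − 114471/263 ≈ 1590.7490.
Pooling payoff: 0.18 × 2026 + 0.82 × 367 = 665.62.
Difference: 1590.7490 − 665.62 = 925.129, i.e. 925.13 to two decimal places.
The low-risk type prefers to separate.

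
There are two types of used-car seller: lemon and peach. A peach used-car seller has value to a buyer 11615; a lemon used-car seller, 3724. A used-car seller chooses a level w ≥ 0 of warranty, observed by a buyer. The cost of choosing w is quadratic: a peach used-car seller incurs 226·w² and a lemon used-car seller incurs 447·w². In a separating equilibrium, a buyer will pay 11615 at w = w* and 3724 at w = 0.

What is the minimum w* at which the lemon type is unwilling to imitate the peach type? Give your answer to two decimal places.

The lemon type at w = 0 receives 3724; imitating at w* yields 11615 − 447·w*².
Indifference: 3724 = 11615 − 447·w*², so w*² = (11615 − 3724) / 447 ≈ 17.6532.
w* = √17.6532 ≈ 4.20.

4.20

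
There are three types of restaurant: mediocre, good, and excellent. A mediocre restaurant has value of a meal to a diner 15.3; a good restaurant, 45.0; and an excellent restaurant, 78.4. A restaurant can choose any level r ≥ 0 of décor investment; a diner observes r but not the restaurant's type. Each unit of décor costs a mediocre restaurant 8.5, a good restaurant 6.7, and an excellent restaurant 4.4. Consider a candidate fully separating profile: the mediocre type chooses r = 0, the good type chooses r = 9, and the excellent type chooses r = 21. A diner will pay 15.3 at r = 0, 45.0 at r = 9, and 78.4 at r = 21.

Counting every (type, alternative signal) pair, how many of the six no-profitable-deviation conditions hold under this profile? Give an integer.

Good (own payoff 45.0 − 6.7×9 = -15.3): to r=0 gives 15.3 → profitable ✗; to r=21 gives 78.4 − 6.7×21 = -62.3 → no gain ✓.
Mediocre (own payoff 15.3): to r=9 gives 45.0 − 8.5×9 = -31.5 → no gain ✓; to r=21 gives 78.4 − 8.5×21 = -100.1 → no gain ✓.
Excellent (own payoff 78.4 − 4.4×21 = -14): to r=0 gives 15.3 → profitable ✗; to r=9 gives 45.0 − 4.4×9 = 5.4 → profitable ✗.
3 of the 6 constraints hold; not an equilibrium.

3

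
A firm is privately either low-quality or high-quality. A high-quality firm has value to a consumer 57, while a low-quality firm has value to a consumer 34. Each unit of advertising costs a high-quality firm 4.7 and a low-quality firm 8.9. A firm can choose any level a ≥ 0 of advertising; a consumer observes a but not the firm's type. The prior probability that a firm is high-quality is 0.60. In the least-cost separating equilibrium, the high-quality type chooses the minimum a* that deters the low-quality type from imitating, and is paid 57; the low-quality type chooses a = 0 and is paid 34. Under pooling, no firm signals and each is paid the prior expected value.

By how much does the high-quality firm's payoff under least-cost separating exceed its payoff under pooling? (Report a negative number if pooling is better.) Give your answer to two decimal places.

Least-cost separating signal: a* solves 34 = 57 − 8.9·a*, so a* = (57 − 34)/8.9 ≈ 2.5843.
High-quality type's separating payoff: 57 − 4.7 × a* = 57 − 4.7 × (57 − 34)/8.9 = 57 − 108.1/8.9 ≈ 44.8539.
Pooling payoff: 0.60 × 57 + 0.40 × 34 = 47.8.
Difference: 44.8539 − 47.8 = -2.9461, i.e. -2.95 to two decimal places.
The high-quality type would prefer the pooling outcome.

-2.95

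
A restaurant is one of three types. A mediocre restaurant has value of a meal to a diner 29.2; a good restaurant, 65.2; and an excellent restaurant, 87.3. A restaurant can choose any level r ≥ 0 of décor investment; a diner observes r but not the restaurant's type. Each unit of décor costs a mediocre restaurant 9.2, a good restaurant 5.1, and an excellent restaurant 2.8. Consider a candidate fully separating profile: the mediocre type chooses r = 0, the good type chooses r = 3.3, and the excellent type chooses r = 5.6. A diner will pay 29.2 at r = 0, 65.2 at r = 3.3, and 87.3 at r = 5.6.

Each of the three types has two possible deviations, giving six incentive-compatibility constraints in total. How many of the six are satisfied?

3

Mediocre (own payoff 29.2): to r=3.3 gives 65.2 − 9.2×3.3 = 34.84 → profitable ✗; to r=5.6 gives 87.3 − 9.2×5.6 = 35.78 → profitable ✗.
Good (own payoff 65.2 − 5.1×3.3 = 48.37): to r=0 gives 29.2 → no gain ✓; to r=5.6 gives 87.3 − 5.1×5.6 = 58.74 → profitable ✗.
Excellent (own payoff 87.3 − 2.8×5.6 = 71.62): to r=0 gives 29.2 → no gain ✓; to r=3.3 gives 65.2 − 2.8×3.3 = 55.96 → no gain ✓.
3 of the 6 constraints hold; not an equilibrium.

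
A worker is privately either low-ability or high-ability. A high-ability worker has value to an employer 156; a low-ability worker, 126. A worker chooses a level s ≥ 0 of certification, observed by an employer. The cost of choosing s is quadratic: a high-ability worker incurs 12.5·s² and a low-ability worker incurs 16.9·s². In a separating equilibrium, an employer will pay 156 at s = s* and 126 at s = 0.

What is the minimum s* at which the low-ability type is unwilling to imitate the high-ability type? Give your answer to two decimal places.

The low-ability type at s = 0 receives 126; imitating at s* yields 156 − 16.9·s*².
Indifference: 126 = 156 − 16.9·s*², so s*² = (156 − 126) / 16.9 ≈ 1.7751.
s* = √1.7751 ≈ 1.33.

1.33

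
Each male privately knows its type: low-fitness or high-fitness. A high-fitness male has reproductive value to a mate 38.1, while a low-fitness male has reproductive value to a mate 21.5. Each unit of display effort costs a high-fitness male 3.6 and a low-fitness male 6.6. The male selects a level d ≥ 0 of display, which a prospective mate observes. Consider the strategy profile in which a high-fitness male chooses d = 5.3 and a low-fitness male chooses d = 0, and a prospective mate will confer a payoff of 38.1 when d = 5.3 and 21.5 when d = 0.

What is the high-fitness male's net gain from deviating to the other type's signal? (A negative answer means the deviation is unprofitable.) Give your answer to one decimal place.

Playing d = 5.3 the high-fitness male receives 38.1 − 3.6 × 5.3 = 19.02.
Deviating to d = 0 yields 21.5 instead.
Gain from deviating: 21.5 − 19.02 = 2.48, i.e. 2.5 to one decimal place.
The gain is positive, so the high-fitness type's incentive-compatibility constraint is violated — this profile is not a separating equilibrium.

2.5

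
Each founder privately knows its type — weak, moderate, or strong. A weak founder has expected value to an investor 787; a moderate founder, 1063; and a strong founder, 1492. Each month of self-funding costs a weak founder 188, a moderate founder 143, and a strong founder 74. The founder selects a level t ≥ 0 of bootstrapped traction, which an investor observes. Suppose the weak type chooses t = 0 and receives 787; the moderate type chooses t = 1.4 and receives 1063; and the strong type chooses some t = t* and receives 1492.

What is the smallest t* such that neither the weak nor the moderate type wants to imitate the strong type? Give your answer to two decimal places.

Weak type (on-path payoff 787) won't mimic when 787 ≥ 1492 − 188·t*, i.e. t* ≥ 3.75.
Moderate type (on-path payoff 1063 − 143×1.4 = 862.8) won't mimic when 862.8 ≥ 1492 − 143·t*, i.e. t* ≥ 4.40.
Both must hold, so t* = max(3.75, 4.40) = 4.40. The moderate type's constraint binds.

4.40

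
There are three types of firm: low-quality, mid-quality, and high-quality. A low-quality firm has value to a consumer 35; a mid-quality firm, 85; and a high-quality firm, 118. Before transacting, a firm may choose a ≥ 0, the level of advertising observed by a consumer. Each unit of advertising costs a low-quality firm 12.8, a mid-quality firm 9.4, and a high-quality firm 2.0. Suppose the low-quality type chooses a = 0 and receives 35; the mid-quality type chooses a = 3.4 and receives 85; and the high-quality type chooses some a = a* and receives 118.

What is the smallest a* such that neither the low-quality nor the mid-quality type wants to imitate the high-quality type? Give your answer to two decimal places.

6.91

Low-quality type (on-path payoff 35) won't mimic when 35 ≥ 118 − 12.8·a*, i.e. a* ≥ 6.48.
Mid-quality type (on-path payoff 85 − 9.4×3.4 = 53.04) won't mimic when 53.04 ≥ 118 − 9.4·a*, i.e. a* ≥ 6.91.
Both must hold, so a* = max(6.48, 6.91) = 6.91. The mid-quality type's constraint binds.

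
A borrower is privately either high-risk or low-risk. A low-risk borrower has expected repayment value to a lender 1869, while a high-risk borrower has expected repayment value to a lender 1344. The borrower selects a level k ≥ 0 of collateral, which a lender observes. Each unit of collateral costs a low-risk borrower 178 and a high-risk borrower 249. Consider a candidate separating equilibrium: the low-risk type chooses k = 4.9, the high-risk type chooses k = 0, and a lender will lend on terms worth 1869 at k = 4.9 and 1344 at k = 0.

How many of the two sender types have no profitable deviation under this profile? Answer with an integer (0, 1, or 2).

1

High-risk type: stay at 0 → 1344; mimic → 1869 − 249 × 4.9 = 648.9. IC holds (1344 ≥ 648.9).
Low-risk type: signal → 1869 − 178 × 4.9 = 996.8; deviate to 0 → 1344. IC fails (996.8 < 1344).
1 of 2 constraints hold, so this profile is not an equilibrium.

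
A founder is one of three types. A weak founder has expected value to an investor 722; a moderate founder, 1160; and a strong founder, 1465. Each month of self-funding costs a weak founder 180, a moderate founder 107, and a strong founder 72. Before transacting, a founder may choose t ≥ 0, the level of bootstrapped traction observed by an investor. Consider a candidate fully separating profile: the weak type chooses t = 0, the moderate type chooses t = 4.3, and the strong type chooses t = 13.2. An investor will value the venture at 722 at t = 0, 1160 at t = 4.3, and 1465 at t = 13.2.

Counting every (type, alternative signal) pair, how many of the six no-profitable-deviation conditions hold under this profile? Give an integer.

3

Moderate (own payoff 1160 − 107×4.3 = 699.9): to t=0 gives 722 → profitable ✗; to t=13.2 gives 1465 − 107×13.2 = 52.6 → no gain ✓.
Strong (own payoff 1465 − 72×13.2 = 514.6): to t=0 gives 722 → profitable ✗; to t=4.3 gives 1160 − 72×4.3 = 850.4 → profitable ✗.
Weak (own payoff 722): to t=4.3 gives 1160 − 180×4.3 = 386 → no gain ✓; to t=13.2 gives 1465 − 180×13.2 = -911 → no gain ✓.
3 of the 6 constraints hold; not an equilibrium.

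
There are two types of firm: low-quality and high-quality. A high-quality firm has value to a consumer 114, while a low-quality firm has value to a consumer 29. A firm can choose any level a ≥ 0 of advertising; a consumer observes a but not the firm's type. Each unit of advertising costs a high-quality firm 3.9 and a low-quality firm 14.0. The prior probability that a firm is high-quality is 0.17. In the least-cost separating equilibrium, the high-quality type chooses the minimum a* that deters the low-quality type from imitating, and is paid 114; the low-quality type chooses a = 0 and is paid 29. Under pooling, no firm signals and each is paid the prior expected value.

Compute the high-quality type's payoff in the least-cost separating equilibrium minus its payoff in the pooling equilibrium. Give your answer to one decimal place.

Least-cost separating signal: a* solves 29 = 114 − 14.0·a*, so a* = (114 − 29)/14.0 ≈ 6.0714.
High-quality type's separating payoff: 114 − 3.9 × a* = 114 − 3.9 × (114 − 29)/14.0 = 114 − 331.5/14.0 ≈ 90.321.
Pooling payoff: 0.17 × 114 + 0.83 × 29 = 43.45.
Difference: 90.321 − 43.45 = 46.871, i.e. 46.9 to one decimal place.
The high-quality type prefers to separate.

46.9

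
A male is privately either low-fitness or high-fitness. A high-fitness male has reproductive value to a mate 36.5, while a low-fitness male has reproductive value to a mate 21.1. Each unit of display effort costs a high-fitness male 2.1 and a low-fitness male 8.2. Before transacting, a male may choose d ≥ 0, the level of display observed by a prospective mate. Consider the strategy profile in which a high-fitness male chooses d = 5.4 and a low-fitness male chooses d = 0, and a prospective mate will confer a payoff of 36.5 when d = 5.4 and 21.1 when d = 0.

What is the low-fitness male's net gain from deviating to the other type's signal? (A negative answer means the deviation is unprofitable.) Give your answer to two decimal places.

Playing d = 0 the low-fitness male receives 21.1.
Deviating to d = 5.4 brings payment 36.5 at cost 8.2 × 5.4 = 44.28, netting -7.78.
Gain from deviating: -7.78 − 21.1 = -28.88.
The gain is negative, so the low-fitness type's incentive-compatibility constraint is satisfied.

-28.88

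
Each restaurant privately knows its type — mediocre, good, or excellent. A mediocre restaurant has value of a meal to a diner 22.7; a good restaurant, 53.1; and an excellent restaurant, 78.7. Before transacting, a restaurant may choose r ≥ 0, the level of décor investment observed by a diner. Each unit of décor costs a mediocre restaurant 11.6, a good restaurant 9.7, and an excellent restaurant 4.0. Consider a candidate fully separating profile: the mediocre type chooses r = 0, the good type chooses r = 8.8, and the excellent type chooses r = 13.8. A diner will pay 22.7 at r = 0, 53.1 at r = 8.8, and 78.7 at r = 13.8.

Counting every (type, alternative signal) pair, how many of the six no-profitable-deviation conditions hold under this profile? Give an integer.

Mediocre (own payoff 22.7): to r=8.8 gives 53.1 − 11.6×8.8 = -48.98 → no gain ✓; to r=13.8 gives 78.7 − 11.6×13.8 = -81.38 → no gain ✓.
Excellent (own payoff 78.7 − 4.0×13.8 = 23.5): to r=0 gives 22.7 → no gain ✓; to r=8.8 gives 53.1 − 4.0×8.8 = 17.9 → no gain ✓.
Good (own payoff 53.1 − 9.7×8.8 = -32.26): to r=0 gives 22.7 → profitable ✗; to r=13.8 gives 78.7 − 9.7×13.8 = -55.16 → no gain ✓.
5 of the 6 constraints hold; not an equilibrium.

5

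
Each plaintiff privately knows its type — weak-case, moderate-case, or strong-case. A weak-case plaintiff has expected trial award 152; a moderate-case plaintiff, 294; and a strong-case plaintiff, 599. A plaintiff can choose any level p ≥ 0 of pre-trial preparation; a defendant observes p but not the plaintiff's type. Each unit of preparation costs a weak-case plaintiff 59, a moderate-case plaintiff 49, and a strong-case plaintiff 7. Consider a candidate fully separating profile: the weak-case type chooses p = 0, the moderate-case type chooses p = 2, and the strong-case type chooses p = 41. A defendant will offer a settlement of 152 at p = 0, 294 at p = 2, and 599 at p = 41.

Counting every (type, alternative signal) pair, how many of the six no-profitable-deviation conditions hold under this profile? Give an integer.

Moderate-case (own payoff 294 − 49×2 = 196): to p=0 gives 152 → no gain ✓; to p=41 gives 599 − 49×41 = -1410 → no gain ✓.
Weak-case (own payoff 152): to p=2 gives 294 − 59×2 = 176 → profitable ✗; to p=41 gives 599 − 59×41 = -1820 → no gain ✓.
Strong-case (own payoff 599 − 7×41 = 312): to p=0 gives 152 → no gain ✓; to p=2 gives 294 − 7×2 = 280 → no gain ✓.
5 of the 6 constraints hold; not an equilibrium.

5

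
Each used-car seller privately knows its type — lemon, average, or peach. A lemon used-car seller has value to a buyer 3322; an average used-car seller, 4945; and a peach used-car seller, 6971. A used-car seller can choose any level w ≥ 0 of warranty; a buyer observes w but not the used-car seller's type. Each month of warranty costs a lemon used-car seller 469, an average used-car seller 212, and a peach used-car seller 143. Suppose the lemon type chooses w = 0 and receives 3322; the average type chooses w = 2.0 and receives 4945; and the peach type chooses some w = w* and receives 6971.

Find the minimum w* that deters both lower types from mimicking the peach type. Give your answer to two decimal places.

Lemon type (on-path payoff 3322) won't mimic when 3322 ≥ 6971 − 469·w*, i.e. w* ≥ 7.78.
Average type (on-path payoff 4945 − 212×2.0 = 4521) won't mimic when 4521 ≥ 6971 − 212·w*, i.e. w* ≥ 11.56.
Both must hold, so w* = max(7.78, 11.56) = 11.56. The average type's constraint binds.

11.56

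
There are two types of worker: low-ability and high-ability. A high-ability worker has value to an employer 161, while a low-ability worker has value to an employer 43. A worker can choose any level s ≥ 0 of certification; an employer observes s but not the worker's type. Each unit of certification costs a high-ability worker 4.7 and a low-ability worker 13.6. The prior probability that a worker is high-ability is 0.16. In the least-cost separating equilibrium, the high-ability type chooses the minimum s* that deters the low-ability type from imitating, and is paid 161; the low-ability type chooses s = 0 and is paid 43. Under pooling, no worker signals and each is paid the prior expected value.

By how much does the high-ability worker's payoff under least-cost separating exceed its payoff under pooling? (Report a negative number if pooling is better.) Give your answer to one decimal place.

58.3

Least-cost separating signal: s* solves 43 = 161 − 13.6·s*, so s* = (161 − 43)/13.6 ≈ 8.6765.
High-ability type's separating payoff: 161 − 4.7 × s* = 161 − 4.7 × (161 − 43)/13.6 = 161 − 554.6/13.6 ≈ 120.221.
Pooling payoff: 0.16 × 161 + 0.84 × 43 = 61.88.
Difference: 120.221 − 61.88 = 58.341, i.e. 58.3 to one decimal place.
The high-ability type prefers to separate.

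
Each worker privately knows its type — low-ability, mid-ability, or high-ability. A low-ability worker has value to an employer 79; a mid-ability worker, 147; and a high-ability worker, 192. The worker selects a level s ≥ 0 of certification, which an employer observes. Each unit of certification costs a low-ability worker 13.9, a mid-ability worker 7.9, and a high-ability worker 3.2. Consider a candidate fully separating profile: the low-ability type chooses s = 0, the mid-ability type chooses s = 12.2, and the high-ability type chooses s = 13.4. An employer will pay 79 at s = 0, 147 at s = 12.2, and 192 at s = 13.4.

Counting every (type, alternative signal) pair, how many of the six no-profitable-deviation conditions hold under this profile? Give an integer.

4

Low-ability (own payoff 79): to s=12.2 gives 147 − 13.9×12.2 = -22.58 → no gain ✓; to s=13.4 gives 192 − 13.9×13.4 = 5.74 → no gain ✓.
High-ability (own payoff 192 − 3.2×13.4 = 149.12): to s=0 gives 79 → no gain ✓; to s=12.2 gives 147 − 3.2×12.2 = 107.96 → no gain ✓.
Mid-ability (own payoff 147 − 7.9×12.2 = 50.62): to s=0 gives 79 → profitable ✗; to s=13.4 gives 192 − 7.9×13.4 = 86.14 → profitable ✗.
4 of the 6 constraints hold; not an equilibrium.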